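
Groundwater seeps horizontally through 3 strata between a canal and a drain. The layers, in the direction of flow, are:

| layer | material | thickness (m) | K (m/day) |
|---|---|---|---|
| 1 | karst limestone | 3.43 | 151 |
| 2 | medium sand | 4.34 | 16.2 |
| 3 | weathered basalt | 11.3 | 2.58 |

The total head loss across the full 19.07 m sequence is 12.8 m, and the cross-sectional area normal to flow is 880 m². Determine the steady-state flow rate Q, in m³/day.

2410

Flow is perpendicular to layering, so the layers act in series and the equivalent K is the thickness-weighted harmonic mean.
Total thickness L = 3.43 + 4.34 + 11.3 = 19.07 m.
Σ(b_i/K_i) = 3.43/151 + 4.34/16.2 + 11.3/2.58 = 4.670 d.
K_eq = L / Σ(b_i/K_i) = 19.07 / 4.670 = 4.083 m/day.
Q = K_eq · A · (Δh/L) = 4.083 × 880 × (12.8/19.07) = 2412 m³/day.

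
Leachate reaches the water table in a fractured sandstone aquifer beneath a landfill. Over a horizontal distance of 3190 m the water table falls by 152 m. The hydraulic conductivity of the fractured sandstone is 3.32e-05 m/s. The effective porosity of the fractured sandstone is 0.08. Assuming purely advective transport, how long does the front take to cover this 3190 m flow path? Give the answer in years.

Convert K: 3.32e-05 m/s × 86400 = 2.868 m/day.
Hydraulic gradient i = Δh / L = 152 / 3190 = 0.04765.
Darcy flux q = K · i = 2.868 × 0.04765 = 0.1367 m/day.
Seepage velocity v = q / n_e = 0.1367 / 0.08 = 1.708 m/day.
Travel time t = L / v = 3190 / 1.708 = 1867 days = 5.112 years.

5.11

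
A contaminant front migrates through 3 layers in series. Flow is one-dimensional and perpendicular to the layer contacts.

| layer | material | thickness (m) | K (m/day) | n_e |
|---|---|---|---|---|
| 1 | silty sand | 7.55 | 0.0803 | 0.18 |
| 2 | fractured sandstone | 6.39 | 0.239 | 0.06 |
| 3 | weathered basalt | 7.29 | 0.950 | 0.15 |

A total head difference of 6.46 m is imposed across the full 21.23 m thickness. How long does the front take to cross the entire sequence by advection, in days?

56.4

With flow normal to the layers, continuity requires the same specific discharge q through every layer.
Σ(b_i/K_i) = 7.55/0.0803 + 6.39/0.239 + 7.29/0.950 = 128.4 d.
q = Δh / Σ(b_i/K_i) = 6.46 / 128.4 = 0.05030 m/day.
In each layer the seepage velocity is v_i = q/n_i, so the layer transit time is t_i = b_i·n_i / q:
  layer 1 (silty sand): t_1 = 7.55 × 0.18 / 0.05030 = 27.02 d
  layer 2 (fractured sandstone): t_2 = 6.39 × 0.06 / 0.05030 = 7.622 d
  layer 3 (weathered basalt): t_3 = 7.29 × 0.15 / 0.05030 = 21.74 d
Total t = Σ t_i = 56.38 days.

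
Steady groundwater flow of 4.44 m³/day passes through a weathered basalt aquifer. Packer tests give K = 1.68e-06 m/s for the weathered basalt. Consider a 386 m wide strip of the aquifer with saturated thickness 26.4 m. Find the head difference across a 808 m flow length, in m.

Convert K: 1.68e-06 m/s × 86400 = 0.1452 m/day.
Cross-sectional area A = 386 × 26.4 = 10190 m².
From Q = K·A·i, i = Q / (K·A) = 4.44 / (0.1452 × 10190) = 0.003002.
Head loss Δh = i · L = 0.003002 × 808 = 2.425 m.

2.43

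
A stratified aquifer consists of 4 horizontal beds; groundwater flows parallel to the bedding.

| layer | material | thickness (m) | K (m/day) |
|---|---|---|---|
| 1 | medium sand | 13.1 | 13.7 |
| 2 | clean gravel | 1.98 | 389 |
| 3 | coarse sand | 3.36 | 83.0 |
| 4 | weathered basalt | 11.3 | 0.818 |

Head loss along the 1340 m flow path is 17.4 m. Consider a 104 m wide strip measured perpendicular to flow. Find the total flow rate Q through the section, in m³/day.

Flow is parallel to layering, so each bed carries its own Darcy discharge and the transmissivities add.
Σ(K_i·b_i) = 13.7×13.1 + 389×1.98 + 83.0×3.36 + 0.818×11.3 = 1238 m²/day.
Hydraulic gradient i = Δh / L = 17.4 / 1340 = 0.01299.
Q = Σ(K_i·b_i) · W · i = 1238 × 104 × 0.01299 = 1672 m³/day.

1670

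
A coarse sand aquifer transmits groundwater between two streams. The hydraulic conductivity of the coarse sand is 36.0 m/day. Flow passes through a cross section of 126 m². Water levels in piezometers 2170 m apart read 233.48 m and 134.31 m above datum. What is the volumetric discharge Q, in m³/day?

207

Hydraulic gradient i = (233.48 − 134.31) / 2170 = 99.17 / 2170 = 0.04570.
Darcy's law: Q = K · A · i = 36.00 × 126.0 × 0.04570 = 207.3 m³/day.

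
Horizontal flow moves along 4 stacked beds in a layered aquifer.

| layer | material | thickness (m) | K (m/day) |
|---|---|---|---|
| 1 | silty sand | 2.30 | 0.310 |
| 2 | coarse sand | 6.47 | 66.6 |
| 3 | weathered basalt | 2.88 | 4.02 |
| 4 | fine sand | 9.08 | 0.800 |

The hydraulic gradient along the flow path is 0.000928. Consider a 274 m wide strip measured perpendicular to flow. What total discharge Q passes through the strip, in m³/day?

115

Flow is parallel to layering, so each bed carries its own Darcy discharge and the transmissivities add.
Σ(K_i·b_i) = 0.310×2.30 + 66.6×6.47 + 4.02×2.88 + 0.800×9.08 = 450.5 m²/day.
Hydraulic gradient i = 0.000928.
Q = Σ(K_i·b_i) · W · i = 450.5 × 274 × 0.0009280 = 114.5 m³/day.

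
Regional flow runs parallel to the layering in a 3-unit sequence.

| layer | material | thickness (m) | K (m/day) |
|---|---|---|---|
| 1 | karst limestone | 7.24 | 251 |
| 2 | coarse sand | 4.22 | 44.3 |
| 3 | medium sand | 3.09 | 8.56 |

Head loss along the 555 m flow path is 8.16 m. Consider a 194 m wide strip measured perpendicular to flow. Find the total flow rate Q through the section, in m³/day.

Flow is parallel to layering, so each bed carries its own Darcy discharge and the transmissivities add.
Σ(K_i·b_i) = 251×7.24 + 44.3×4.22 + 8.56×3.09 = 2031 m²/day.
Hydraulic gradient i = Δh / L = 8.16 / 555 = 0.01470.
Q = Σ(K_i·b_i) · W · i = 2031 × 194 × 0.01470 = 5792 m³/day.

5790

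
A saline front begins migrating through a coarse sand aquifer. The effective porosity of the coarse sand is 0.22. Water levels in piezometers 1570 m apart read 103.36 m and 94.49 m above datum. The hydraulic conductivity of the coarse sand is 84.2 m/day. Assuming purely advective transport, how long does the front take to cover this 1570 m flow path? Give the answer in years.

Hydraulic gradient i = (103.36 − 94.49) / 1570 = 8.87 / 1570 = 0.005650.
Darcy flux q = K · i = 84.20 × 0.005650 = 0.4757 m/day.
Seepage velocity v = q / n_e = 0.4757 / 0.22 = 2.162 m/day.
Travel time t = L / v = 1570 / 2.162 = 726.1 days = 1.988 years.

1.99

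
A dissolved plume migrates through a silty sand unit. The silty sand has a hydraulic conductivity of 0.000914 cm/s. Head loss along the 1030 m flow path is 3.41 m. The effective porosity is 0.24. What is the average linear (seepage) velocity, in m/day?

Convert K: 0.000914 cm/s × 864 = 0.7897 m/day.
Hydraulic gradient i = Δh / L = 3.41 / 1030 = 0.003311.
Darcy flux q = K · i = 0.7897 × 0.003311 = 0.002614 m/day.
Seepage velocity v = q / n_e = 0.002614 / 0.24 = 0.01089 m/day.

0.0109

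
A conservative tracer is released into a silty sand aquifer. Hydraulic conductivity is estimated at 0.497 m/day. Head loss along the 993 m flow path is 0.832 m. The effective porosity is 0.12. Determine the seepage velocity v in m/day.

Hydraulic gradient i = Δh / L = 0.832 / 993 = 0.0008379.
Darcy flux q = K · i = 0.4970 × 0.0008379 = 0.0004164 m/day.
Seepage velocity v = q / n_e = 0.0004164 / 0.12 = 0.003470 m/day.

0.00347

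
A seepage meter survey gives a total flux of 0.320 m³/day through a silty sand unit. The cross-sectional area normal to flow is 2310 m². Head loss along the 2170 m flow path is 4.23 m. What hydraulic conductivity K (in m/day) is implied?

0.0711

Hydraulic gradient i = Δh / L = 4.23 / 2170 = 0.001949.
From Q = K·A·i, K = Q / (A·i) = 0.320 / (2310 × 0.001949) = 0.07107 m/day.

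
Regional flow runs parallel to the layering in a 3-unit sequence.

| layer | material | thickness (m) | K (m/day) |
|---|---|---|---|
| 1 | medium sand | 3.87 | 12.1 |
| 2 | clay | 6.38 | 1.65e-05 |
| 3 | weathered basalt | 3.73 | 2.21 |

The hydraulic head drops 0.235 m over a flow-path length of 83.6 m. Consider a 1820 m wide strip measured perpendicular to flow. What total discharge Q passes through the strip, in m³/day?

282

Flow is parallel to layering, so each bed carries its own Darcy discharge and the transmissivities add.
Σ(K_i·b_i) = 12.1×3.87 + 1.65e-05×6.38 + 2.21×3.73 = 55.07 m²/day.
Hydraulic gradient i = Δh / L = 0.235 / 83.6 = 0.002811.
Q = Σ(K_i·b_i) · W · i = 55.07 × 1820 × 0.002811 = 281.7 m³/day.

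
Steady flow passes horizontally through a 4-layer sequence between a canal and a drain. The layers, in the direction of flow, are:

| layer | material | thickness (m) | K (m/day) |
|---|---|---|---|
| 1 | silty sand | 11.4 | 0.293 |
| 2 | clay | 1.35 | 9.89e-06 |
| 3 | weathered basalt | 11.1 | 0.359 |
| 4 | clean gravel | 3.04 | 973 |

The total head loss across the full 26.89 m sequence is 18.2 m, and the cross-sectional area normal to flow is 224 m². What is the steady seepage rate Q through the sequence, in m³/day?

Flow is perpendicular to layering, so the layers act in series and the equivalent K is the thickness-weighted harmonic mean.
Total thickness L = 11.4 + 1.35 + 11.1 + 3.04 = 26.89 m.
Σ(b_i/K_i) = 11.4/0.293 + 1.35/9.89e-06 + 11.1/0.359 + 3.04/973 = 1.366e+05 d.
K_eq = L / Σ(b_i/K_i) = 26.89 / 1.366e+05 = 0.0001969 m/day.
Q = K_eq · A · (Δh/L) = 0.0001969 × 224 × (18.2/26.89) = 0.02985 m³/day.

0.0299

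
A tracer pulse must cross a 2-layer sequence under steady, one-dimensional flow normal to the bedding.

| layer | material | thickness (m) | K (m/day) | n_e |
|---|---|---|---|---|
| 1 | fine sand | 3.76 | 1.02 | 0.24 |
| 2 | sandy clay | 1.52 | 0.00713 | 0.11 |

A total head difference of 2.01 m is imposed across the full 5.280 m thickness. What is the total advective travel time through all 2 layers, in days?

115

With flow normal to the layers, continuity requires the same specific discharge q through every layer.
Σ(b_i/K_i) = 3.76/1.02 + 1.52/0.00713 = 216.9 d.
q = Δh / Σ(b_i/K_i) = 2.01 / 216.9 = 0.009268 m/day.
In each layer the seepage velocity is v_i = q/n_i, so the layer transit time is t_i = b_i·n_i / q:
  layer 1 (fine sand): t_1 = 3.76 × 0.24 / 0.009268 = 97.36 d
  layer 2 (sandy clay): t_2 = 1.52 × 0.11 / 0.009268 = 18.04 d
Total t = Σ t_i = 115.4 days.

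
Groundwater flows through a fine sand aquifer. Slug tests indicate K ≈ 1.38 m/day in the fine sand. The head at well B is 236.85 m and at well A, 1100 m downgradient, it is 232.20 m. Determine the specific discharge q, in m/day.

Hydraulic gradient i = (236.85 − 232.20) / 1100 = 4.65 / 1100 = 0.004227.
Specific discharge q = K · i = 1.380 × 0.004227 = 0.005834 m/day.

0.00583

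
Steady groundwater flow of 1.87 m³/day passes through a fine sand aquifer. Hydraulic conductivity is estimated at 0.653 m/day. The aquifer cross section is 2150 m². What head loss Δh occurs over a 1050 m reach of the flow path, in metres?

1.40

From Q = K·A·i, i = Q / (K·A) = 1.87 / (0.6530 × 2150) = 0.001332.
Head loss Δh = i · L = 0.001332 × 1050 = 1.399 m.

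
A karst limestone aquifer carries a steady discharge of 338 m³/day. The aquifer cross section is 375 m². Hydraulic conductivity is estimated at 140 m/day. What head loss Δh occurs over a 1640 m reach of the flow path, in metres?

From Q = K·A·i, i = Q / (K·A) = 338 / (140.0 × 375.0) = 0.006438.
Head loss Δh = i · L = 0.006438 × 1640 = 10.56 m.

10.6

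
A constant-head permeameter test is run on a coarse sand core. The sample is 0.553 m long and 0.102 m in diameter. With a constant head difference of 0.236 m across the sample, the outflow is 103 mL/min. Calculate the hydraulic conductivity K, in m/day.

Cross-sectional area A = π·(d/2)² = π × (0.102/2)² = 0.008171 m².
Convert discharge: 103 mL/min = 1.717e-06 m³/s.
Darcy's law rearranged: K = Q·L / (A·Δh) = 1.717e-06 × 0.553 / (0.008171 × 0.236) = 0.0004923 m/s = 42.53 m/day.

42.5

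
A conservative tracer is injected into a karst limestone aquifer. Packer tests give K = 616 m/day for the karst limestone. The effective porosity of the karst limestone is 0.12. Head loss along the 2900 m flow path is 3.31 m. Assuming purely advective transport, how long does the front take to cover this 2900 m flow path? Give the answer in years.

Hydraulic gradient i = Δh / L = 3.31 / 2900 = 0.001141.
Darcy flux q = K · i = 616.0 × 0.001141 = 0.7031 m/day.
Seepage velocity v = q / n_e = 0.7031 / 0.12 = 5.859 m/day.
Travel time t = L / v = 2900 / 5.859 = 495.0 days = 1.355 years.

1.36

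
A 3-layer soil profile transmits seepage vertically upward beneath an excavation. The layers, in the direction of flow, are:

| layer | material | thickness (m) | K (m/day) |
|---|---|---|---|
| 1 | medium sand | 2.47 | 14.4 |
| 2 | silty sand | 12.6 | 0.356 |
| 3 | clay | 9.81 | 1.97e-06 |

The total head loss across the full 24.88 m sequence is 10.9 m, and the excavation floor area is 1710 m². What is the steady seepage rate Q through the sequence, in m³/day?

0.00374

Flow is perpendicular to layering, so the layers act in series and the equivalent K is the thickness-weighted harmonic mean.
Total thickness L = 2.47 + 12.6 + 9.81 = 24.88 m.
Σ(b_i/K_i) = 2.47/14.4 + 12.6/0.356 + 9.81/1.97e-06 = 4.980e+06 d.
K_eq = L / Σ(b_i/K_i) = 24.88 / 4.980e+06 = 4.996e-06 m/day.
Q = K_eq · A · (Δh/L) = 4.996e-06 × 1710 × (10.9/24.88) = 0.003743 m³/day.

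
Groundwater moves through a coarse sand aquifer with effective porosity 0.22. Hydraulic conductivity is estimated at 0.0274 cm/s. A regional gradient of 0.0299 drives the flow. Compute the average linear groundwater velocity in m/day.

Convert K: 0.0274 cm/s × 864 = 23.67 m/day.
Hydraulic gradient i = 0.0299.
Darcy flux q = K · i = 23.67 × 0.02990 = 0.7078 m/day.
Seepage velocity v = q / n_e = 0.7078 / 0.22 = 3.217 m/day.

3.22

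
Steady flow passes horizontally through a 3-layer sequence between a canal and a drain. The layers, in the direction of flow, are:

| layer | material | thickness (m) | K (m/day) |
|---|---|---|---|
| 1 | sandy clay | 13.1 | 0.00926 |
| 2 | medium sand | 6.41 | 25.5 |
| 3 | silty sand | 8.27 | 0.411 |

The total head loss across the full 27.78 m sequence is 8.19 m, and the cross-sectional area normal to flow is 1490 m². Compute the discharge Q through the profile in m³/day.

Flow is perpendicular to layering, so the layers act in series and the equivalent K is the thickness-weighted harmonic mean.
Total thickness L = 13.1 + 6.41 + 8.27 = 27.78 m.
Σ(b_i/K_i) = 13.1/0.00926 + 6.41/25.5 + 8.27/0.411 = 1435 d.
K_eq = L / Σ(b_i/K_i) = 27.78 / 1435 = 0.01936 m/day.
Q = K_eq · A · (Δh/L) = 0.01936 × 1490 × (8.19/27.78) = 8.504 m³/day.

8.50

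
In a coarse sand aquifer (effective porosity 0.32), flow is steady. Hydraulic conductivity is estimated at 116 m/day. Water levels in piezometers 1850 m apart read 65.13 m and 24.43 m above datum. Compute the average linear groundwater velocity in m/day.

7.97

Hydraulic gradient i = (65.13 − 24.43) / 1850 = 40.7 / 1850 = 0.02200.
Darcy flux q = K · i = 116.0 × 0.02200 = 2.552 m/day.
Seepage velocity v = q / n_e = 2.552 / 0.32 = 7.975 m/day.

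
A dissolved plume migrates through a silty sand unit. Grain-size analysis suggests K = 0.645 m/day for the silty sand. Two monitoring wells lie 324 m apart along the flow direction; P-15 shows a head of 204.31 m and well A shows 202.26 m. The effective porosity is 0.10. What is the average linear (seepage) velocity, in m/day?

Hydraulic gradient i = (204.31 − 202.26) / 324 = 2.05 / 324 = 0.006327.
Darcy flux q = K · i = 0.6450 × 0.006327 = 0.004081 m/day.
Seepage velocity v = q / n_e = 0.004081 / 0.10 = 0.04081 m/day.

0.0408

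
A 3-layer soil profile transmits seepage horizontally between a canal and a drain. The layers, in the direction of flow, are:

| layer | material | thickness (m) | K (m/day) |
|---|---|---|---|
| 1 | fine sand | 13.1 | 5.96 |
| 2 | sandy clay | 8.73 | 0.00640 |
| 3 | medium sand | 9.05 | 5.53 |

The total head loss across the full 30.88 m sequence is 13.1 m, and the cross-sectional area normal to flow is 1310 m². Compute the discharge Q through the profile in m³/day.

Flow is perpendicular to layering, so the layers act in series and the equivalent K is the thickness-weighted harmonic mean.
Total thickness L = 13.1 + 8.73 + 9.05 = 30.88 m.
Σ(b_i/K_i) = 13.1/5.96 + 8.73/0.00640 + 9.05/5.53 = 1368 d.
K_eq = L / Σ(b_i/K_i) = 30.88 / 1368 = 0.02257 m/day.
Q = K_eq · A · (Δh/L) = 0.02257 × 1310 × (13.1/30.88) = 12.55 m³/day.

12.5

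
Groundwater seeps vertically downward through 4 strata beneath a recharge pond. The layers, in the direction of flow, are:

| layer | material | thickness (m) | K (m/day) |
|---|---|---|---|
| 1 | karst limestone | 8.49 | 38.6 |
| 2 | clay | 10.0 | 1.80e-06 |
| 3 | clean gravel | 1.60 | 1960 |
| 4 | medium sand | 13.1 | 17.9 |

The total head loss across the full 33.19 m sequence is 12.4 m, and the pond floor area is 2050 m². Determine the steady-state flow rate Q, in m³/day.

0.00458

Flow is perpendicular to layering, so the layers act in series and the equivalent K is the thickness-weighted harmonic mean.
Total thickness L = 8.49 + 10.0 + 1.60 + 13.1 = 33.19 m.
Σ(b_i/K_i) = 8.49/38.6 + 10.0/1.80e-06 + 1.60/1960 + 13.1/17.9 = 5.556e+06 d.
K_eq = L / Σ(b_i/K_i) = 33.19 / 5.556e+06 = 5.974e-06 m/day.
Q = K_eq · A · (Δh/L) = 5.974e-06 × 2050 × (12.4/33.19) = 0.004576 m³/day.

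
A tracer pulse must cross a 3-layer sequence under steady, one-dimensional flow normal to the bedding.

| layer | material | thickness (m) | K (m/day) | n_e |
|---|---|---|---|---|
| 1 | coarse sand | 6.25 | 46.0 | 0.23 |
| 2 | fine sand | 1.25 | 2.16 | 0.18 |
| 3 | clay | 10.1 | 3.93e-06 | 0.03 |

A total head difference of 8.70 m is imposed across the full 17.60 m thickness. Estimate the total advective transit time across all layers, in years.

With flow normal to the layers, continuity requires the same specific discharge q through every layer.
Σ(b_i/K_i) = 6.25/46.0 + 1.25/2.16 + 10.1/3.93e-06 = 2.570e+06 d.
q = Δh / Σ(b_i/K_i) = 8.70 / 2.570e+06 = 3.385e-06 m/day.
In each layer the seepage velocity is v_i = q/n_i, so the layer transit time is t_i = b_i·n_i / q:
  layer 1 (coarse sand): t_1 = 6.25 × 0.23 / 3.385e-06 = 4.246e+05 d
  layer 2 (fine sand): t_2 = 1.25 × 0.18 / 3.385e-06 = 66465 d
  layer 3 (clay): t_3 = 10.1 × 0.03 / 3.385e-06 = 89506 d
Total t = Σ t_i = 5.806e+05 days = 1590 years.

1590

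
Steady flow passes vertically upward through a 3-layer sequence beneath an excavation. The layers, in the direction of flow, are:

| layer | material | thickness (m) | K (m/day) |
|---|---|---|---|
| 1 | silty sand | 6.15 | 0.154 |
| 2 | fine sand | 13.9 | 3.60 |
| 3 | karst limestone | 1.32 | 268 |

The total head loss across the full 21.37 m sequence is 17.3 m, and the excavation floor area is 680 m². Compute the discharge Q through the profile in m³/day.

269

Flow is perpendicular to layering, so the layers act in series and the equivalent K is the thickness-weighted harmonic mean.
Total thickness L = 6.15 + 13.9 + 1.32 = 21.37 m.
Σ(b_i/K_i) = 6.15/0.154 + 13.9/3.60 + 1.32/268 = 43.80 d.
K_eq = L / Σ(b_i/K_i) = 21.37 / 43.80 = 0.4879 m/day.
Q = K_eq · A · (Δh/L) = 0.4879 × 680 × (17.3/21.37) = 268.6 m³/day.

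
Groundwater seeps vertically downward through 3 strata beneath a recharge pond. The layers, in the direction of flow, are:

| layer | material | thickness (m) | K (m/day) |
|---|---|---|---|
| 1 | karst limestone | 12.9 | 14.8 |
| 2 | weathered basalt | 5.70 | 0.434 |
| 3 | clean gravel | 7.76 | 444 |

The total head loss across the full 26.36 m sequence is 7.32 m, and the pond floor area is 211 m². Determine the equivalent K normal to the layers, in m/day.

1.88

Flow is perpendicular to layering, so the layers act in series and the equivalent K is the thickness-weighted harmonic mean.
Total thickness L = 12.9 + 5.70 + 7.76 = 26.36 m.
Σ(b_i/K_i) = 12.9/14.8 + 5.70/0.434 + 7.76/444 = 14.02 d.
K_eq = L / Σ(b_i/K_i) = 26.36 / 14.02 = 1.880 m/day.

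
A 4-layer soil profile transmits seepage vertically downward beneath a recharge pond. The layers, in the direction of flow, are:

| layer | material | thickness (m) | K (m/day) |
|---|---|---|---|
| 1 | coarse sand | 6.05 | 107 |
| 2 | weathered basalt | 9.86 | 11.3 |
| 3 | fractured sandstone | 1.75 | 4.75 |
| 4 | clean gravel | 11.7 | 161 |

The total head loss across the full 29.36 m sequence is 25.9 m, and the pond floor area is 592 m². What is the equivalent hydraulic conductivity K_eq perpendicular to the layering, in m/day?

21.4

Flow is perpendicular to layering, so the layers act in series and the equivalent K is the thickness-weighted harmonic mean.
Total thickness L = 6.05 + 9.86 + 1.75 + 11.7 = 29.36 m.
Σ(b_i/K_i) = 6.05/107 + 9.86/11.3 + 1.75/4.75 + 11.7/161 = 1.370 d.
K_eq = L / Σ(b_i/K_i) = 29.36 / 1.370 = 21.43 m/day.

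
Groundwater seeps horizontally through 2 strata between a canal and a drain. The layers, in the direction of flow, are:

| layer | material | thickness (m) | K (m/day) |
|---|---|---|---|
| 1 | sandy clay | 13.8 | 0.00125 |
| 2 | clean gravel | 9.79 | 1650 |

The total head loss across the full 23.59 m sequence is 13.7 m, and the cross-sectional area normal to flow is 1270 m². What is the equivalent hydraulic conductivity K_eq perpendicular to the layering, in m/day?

Flow is perpendicular to layering, so the layers act in series and the equivalent K is the thickness-weighted harmonic mean.
Total thickness L = 13.8 + 9.79 = 23.59 m.
Σ(b_i/K_i) = 13.8/0.00125 + 9.79/1650 = 11040 d.
K_eq = L / Σ(b_i/K_i) = 23.59 / 11040 = 0.002137 m/day.

0.00214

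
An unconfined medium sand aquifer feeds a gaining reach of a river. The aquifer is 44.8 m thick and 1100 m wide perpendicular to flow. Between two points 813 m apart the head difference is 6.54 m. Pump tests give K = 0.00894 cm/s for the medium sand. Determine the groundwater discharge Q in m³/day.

3060

Convert K: 0.00894 cm/s × 864 = 7.724 m/day.
Cross-sectional area A = 1100 × 44.8 = 49280 m².
Hydraulic gradient i = Δh / L = 6.54 / 813 = 0.008044.
Darcy's law: Q = K · A · i = 7.724 × 49280 × 0.008044 = 3062 m³/day.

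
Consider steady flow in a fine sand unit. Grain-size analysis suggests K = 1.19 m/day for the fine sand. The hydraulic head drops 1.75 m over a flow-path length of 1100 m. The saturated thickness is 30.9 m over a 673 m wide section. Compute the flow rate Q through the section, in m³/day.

39.4

Cross-sectional area A = 673 × 30.9 = 20796 m².
Hydraulic gradient i = Δh / L = 1.75 / 1100 = 0.001591.
Darcy's law: Q = K · A · i = 1.190 × 20796 × 0.001591 = 39.37 m³/day.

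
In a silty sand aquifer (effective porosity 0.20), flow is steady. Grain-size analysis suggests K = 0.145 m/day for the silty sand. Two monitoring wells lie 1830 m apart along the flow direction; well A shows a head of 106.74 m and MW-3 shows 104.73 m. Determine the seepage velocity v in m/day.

Hydraulic gradient i = (106.74 − 104.73) / 1830 = 2.01 / 1830 = 0.001098.
Darcy flux q = K · i = 0.1450 × 0.001098 = 0.0001593 m/day.
Seepage velocity v = q / n_e = 0.0001593 / 0.20 = 0.0007963 m/day.

0.000796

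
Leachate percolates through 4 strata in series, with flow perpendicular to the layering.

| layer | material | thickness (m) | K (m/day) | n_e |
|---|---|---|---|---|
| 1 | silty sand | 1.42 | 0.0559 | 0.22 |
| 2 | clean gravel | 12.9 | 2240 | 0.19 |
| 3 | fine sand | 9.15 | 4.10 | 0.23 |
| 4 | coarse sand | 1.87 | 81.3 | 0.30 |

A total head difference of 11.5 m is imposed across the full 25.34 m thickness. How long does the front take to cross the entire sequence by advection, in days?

13.1

With flow normal to the layers, continuity requires the same specific discharge q through every layer.
Σ(b_i/K_i) = 1.42/0.0559 + 12.9/2240 + 9.15/4.10 + 1.87/81.3 = 27.66 d.
q = Δh / Σ(b_i/K_i) = 11.5 / 27.66 = 0.4157 m/day.
In each layer the seepage velocity is v_i = q/n_i, so the layer transit time is t_i = b_i·n_i / q:
  layer 1 (silty sand): t_1 = 1.42 × 0.22 / 0.4157 = 0.7515 d
  layer 2 (clean gravel): t_2 = 12.9 × 0.19 / 0.4157 = 5.896 d
  layer 3 (fine sand): t_3 = 9.15 × 0.23 / 0.4157 = 5.062 d
  layer 4 (coarse sand): t_4 = 1.87 × 0.30 / 0.4157 = 1.349 d
Total t = Σ t_i = 13.06 days.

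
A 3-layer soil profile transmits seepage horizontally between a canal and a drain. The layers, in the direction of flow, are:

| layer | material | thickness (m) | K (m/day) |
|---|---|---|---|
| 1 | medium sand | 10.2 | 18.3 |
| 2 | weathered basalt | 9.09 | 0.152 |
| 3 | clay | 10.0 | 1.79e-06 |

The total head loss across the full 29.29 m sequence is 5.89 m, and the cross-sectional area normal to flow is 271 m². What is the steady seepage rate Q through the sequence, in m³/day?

Flow is perpendicular to layering, so the layers act in series and the equivalent K is the thickness-weighted harmonic mean.
Total thickness L = 10.2 + 9.09 + 10.0 = 29.29 m.
Σ(b_i/K_i) = 10.2/18.3 + 9.09/0.152 + 10.0/1.79e-06 = 5.587e+06 d.
K_eq = L / Σ(b_i/K_i) = 29.29 / 5.587e+06 = 5.243e-06 m/day.
Q = K_eq · A · (Δh/L) = 5.243e-06 × 271 × (5.89/29.29) = 0.0002857 m³/day.

0.000286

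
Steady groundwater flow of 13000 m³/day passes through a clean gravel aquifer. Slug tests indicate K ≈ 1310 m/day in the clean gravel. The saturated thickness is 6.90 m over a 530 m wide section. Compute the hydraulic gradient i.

0.00271

Cross-sectional area A = 530 × 6.90 = 3657 m².
From Q = K·A·i, i = Q / (K·A) = 13000 / (1310 × 3657) = 0.002714.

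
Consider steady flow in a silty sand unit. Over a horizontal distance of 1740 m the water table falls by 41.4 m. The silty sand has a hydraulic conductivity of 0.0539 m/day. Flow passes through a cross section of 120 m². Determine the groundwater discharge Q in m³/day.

0.154

Hydraulic gradient i = Δh / L = 41.4 / 1740 = 0.02379.
Darcy's law: Q = K · A · i = 0.05390 × 120.0 × 0.02379 = 0.1539 m³/day.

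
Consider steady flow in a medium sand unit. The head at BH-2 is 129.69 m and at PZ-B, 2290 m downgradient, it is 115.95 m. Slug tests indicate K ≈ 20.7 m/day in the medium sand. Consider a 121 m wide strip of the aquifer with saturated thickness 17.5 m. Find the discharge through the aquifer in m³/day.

263

Cross-sectional area A = 121 × 17.5 = 2118 m².
Hydraulic gradient i = (129.69 − 115.95) / 2290 = 13.74 / 2290 = 0.006000.
Darcy's law: Q = K · A · i = 20.70 × 2118 × 0.006000 = 263.0 m³/day.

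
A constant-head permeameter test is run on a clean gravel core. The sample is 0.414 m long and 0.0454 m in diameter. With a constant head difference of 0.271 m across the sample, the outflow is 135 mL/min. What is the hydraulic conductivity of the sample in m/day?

Cross-sectional area A = π·(d/2)² = π × (0.0454/2)² = 0.001619 m².
Convert discharge: 135 mL/min = 2.250e-06 m³/s.
Darcy's law rearranged: K = Q·L / (A·Δh) = 2.250e-06 × 0.414 / (0.001619 × 0.271) = 0.002123 m/s = 183.5 m/day.

183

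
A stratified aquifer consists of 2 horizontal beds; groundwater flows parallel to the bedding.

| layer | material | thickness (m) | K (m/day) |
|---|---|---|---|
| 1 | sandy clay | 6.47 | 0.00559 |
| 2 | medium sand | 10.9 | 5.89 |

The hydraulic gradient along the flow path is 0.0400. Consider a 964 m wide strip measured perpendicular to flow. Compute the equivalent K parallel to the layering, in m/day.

Flow is parallel to layering, so each bed carries its own Darcy discharge and the transmissivities add.
Σ(K_i·b_i) = 0.00559×6.47 + 5.89×10.9 = 64.24 m²/day.
Total thickness b = 17.37 m, so K_eq = Σ(K_i·b_i)/b = 3.698 m/day.

3.70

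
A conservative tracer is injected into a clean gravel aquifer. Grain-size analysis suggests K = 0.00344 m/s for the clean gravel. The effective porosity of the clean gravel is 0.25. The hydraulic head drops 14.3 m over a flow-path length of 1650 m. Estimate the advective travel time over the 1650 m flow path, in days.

160

Convert K: 0.00344 m/s × 86400 = 297.2 m/day.
Hydraulic gradient i = Δh / L = 14.3 / 1650 = 0.008667.
Darcy flux q = K · i = 297.2 × 0.008667 = 2.576 m/day.
Seepage velocity v = q / n_e = 2.576 / 0.25 = 10.30 m/day.
Travel time t = L / v = 1650 / 10.30 = 160.1 days.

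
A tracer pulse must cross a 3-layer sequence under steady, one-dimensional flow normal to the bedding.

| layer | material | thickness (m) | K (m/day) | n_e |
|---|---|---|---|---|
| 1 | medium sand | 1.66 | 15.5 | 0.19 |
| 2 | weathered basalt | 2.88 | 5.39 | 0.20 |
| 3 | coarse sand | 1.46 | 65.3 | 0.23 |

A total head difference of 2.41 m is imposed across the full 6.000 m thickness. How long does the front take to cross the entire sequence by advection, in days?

0.338

With flow normal to the layers, continuity requires the same specific discharge q through every layer.
Σ(b_i/K_i) = 1.66/15.5 + 2.88/5.39 + 1.46/65.3 = 0.6638 d.
q = Δh / Σ(b_i/K_i) = 2.41 / 0.6638 = 3.631 m/day.
In each layer the seepage velocity is v_i = q/n_i, so the layer transit time is t_i = b_i·n_i / q:
  layer 1 (medium sand): t_1 = 1.66 × 0.19 / 3.631 = 0.08687 d
  layer 2 (weathered basalt): t_2 = 2.88 × 0.20 / 3.631 = 0.1586 d
  layer 3 (coarse sand): t_3 = 1.46 × 0.23 / 3.631 = 0.09249 d
Total t = Σ t_i = 0.3380 days.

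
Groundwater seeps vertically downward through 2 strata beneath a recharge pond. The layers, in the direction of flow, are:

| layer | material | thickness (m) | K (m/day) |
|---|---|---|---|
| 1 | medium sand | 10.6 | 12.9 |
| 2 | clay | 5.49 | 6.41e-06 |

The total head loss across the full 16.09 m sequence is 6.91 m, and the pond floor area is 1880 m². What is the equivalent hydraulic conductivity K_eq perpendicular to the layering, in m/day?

1.88e-05

Flow is perpendicular to layering, so the layers act in series and the equivalent K is the thickness-weighted harmonic mean.
Total thickness L = 10.6 + 5.49 = 16.09 m.
Σ(b_i/K_i) = 10.6/12.9 + 5.49/6.41e-06 = 8.565e+05 d.
K_eq = L / Σ(b_i/K_i) = 16.09 / 8.565e+05 = 1.879e-05 m/day.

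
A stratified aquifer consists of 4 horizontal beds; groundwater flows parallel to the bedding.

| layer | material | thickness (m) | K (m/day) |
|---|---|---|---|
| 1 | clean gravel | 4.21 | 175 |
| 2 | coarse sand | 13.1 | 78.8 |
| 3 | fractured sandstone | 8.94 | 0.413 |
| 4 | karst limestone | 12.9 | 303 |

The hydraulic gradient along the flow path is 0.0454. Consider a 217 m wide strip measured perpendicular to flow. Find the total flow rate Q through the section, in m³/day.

56000

Flow is parallel to layering, so each bed carries its own Darcy discharge and the transmissivities add.
Σ(K_i·b_i) = 175×4.21 + 78.8×13.1 + 0.413×8.94 + 303×12.9 = 5681 m²/day.
Hydraulic gradient i = 0.0454.
Q = Σ(K_i·b_i) · W · i = 5681 × 217 × 0.04540 = 55972 m³/day.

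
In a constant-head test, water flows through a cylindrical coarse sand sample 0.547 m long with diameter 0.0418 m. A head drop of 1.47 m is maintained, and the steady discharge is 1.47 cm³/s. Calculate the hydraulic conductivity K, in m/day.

34.4

Cross-sectional area A = π·(d/2)² = π × (0.0418/2)² = 0.001372 m².
Convert discharge: 1.47 cm³/s = 1.470e-06 m³/s.
Darcy's law rearranged: K = Q·L / (A·Δh) = 1.470e-06 × 0.547 / (0.001372 × 1.47) = 0.0003986 m/s = 34.44 m/day.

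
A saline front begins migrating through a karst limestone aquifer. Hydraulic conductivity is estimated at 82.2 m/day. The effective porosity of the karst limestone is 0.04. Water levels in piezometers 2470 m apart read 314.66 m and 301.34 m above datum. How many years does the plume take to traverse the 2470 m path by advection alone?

0.610

Hydraulic gradient i = (314.66 − 301.34) / 2470 = 13.32 / 2470 = 0.005393.
Darcy flux q = K · i = 82.20 × 0.005393 = 0.4433 m/day.
Seepage velocity v = q / n_e = 0.4433 / 0.04 = 11.08 m/day.
Travel time t = L / v = 2470 / 11.08 = 222.9 days = 0.6102 years.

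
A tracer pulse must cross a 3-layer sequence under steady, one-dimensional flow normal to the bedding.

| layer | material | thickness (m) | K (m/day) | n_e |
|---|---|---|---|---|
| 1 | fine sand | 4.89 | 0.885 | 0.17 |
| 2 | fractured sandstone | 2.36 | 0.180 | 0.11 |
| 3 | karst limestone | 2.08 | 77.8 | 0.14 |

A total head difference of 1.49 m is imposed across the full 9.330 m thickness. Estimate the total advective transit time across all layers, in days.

With flow normal to the layers, continuity requires the same specific discharge q through every layer.
Σ(b_i/K_i) = 4.89/0.885 + 2.36/0.180 + 2.08/77.8 = 18.66 d.
q = Δh / Σ(b_i/K_i) = 1.49 / 18.66 = 0.07984 m/day.
In each layer the seepage velocity is v_i = q/n_i, so the layer transit time is t_i = b_i·n_i / q:
  layer 1 (fine sand): t_1 = 4.89 × 0.17 / 0.07984 = 10.41 d
  layer 2 (fractured sandstone): t_2 = 2.36 × 0.11 / 0.07984 = 3.252 d
  layer 3 (karst limestone): t_3 = 2.08 × 0.14 / 0.07984 = 3.647 d
Total t = Σ t_i = 17.31 days.

17.3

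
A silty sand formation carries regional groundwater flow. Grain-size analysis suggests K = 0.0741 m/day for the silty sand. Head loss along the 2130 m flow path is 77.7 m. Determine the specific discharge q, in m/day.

Hydraulic gradient i = Δh / L = 77.7 / 2130 = 0.03648.
Specific discharge q = K · i = 0.07410 × 0.03648 = 0.002703 m/day.

0.00270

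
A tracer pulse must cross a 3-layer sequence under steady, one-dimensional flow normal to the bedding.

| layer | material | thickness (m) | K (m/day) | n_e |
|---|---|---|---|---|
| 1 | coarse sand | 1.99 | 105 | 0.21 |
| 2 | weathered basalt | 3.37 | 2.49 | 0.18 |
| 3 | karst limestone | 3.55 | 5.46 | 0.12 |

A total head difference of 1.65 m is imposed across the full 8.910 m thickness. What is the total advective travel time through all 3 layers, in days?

With flow normal to the layers, continuity requires the same specific discharge q through every layer.
Σ(b_i/K_i) = 1.99/105 + 3.37/2.49 + 3.55/5.46 = 2.023 d.
q = Δh / Σ(b_i/K_i) = 1.65 / 2.023 = 0.8158 m/day.
In each layer the seepage velocity is v_i = q/n_i, so the layer transit time is t_i = b_i·n_i / q:
  layer 1 (coarse sand): t_1 = 1.99 × 0.21 / 0.8158 = 0.5123 d
  layer 2 (weathered basalt): t_2 = 3.37 × 0.18 / 0.8158 = 0.7436 d
  layer 3 (karst limestone): t_3 = 3.55 × 0.12 / 0.8158 = 0.5222 d
Total t = Σ t_i = 1.778 days.

1.78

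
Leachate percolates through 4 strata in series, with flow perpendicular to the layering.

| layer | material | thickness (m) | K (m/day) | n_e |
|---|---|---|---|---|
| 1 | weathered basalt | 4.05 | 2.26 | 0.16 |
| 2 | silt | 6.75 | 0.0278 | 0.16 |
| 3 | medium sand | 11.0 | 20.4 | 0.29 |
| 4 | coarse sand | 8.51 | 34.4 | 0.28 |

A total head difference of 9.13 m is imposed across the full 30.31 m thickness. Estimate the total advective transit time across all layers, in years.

With flow normal to the layers, continuity requires the same specific discharge q through every layer.
Σ(b_i/K_i) = 4.05/2.26 + 6.75/0.0278 + 11.0/20.4 + 8.51/34.4 = 245.4 d.
q = Δh / Σ(b_i/K_i) = 9.13 / 245.4 = 0.03721 m/day.
In each layer the seepage velocity is v_i = q/n_i, so the layer transit time is t_i = b_i·n_i / q:
  layer 1 (weathered basalt): t_1 = 4.05 × 0.16 / 0.03721 = 17.42 d
  layer 2 (silt): t_2 = 6.75 × 0.16 / 0.03721 = 29.03 d
  layer 3 (medium sand): t_3 = 11.0 × 0.29 / 0.03721 = 85.74 d
  layer 4 (coarse sand): t_4 = 8.51 × 0.28 / 0.03721 = 64.04 d
Total t = Σ t_i = 196.2 days = 0.5372 years.

0.537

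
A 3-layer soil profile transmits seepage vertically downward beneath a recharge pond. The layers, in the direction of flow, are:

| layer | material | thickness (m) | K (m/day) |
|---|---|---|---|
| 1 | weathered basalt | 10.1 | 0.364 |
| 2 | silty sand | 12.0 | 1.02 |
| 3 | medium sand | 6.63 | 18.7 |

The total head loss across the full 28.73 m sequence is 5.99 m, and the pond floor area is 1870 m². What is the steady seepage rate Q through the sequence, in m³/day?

Flow is perpendicular to layering, so the layers act in series and the equivalent K is the thickness-weighted harmonic mean.
Total thickness L = 10.1 + 12.0 + 6.63 = 28.73 m.
Σ(b_i/K_i) = 10.1/0.364 + 12.0/1.02 + 6.63/18.7 = 39.87 d.
K_eq = L / Σ(b_i/K_i) = 28.73 / 39.87 = 0.7207 m/day.
Q = K_eq · A · (Δh/L) = 0.7207 × 1870 × (5.99/28.73) = 281.0 m³/day.

281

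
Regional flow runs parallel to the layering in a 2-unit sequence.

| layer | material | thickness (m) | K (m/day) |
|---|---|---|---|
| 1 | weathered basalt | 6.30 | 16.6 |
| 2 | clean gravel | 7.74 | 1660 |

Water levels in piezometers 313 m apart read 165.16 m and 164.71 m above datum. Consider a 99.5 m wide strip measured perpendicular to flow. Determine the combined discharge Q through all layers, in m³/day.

1850

Flow is parallel to layering, so each bed carries its own Darcy discharge and the transmissivities add.
Σ(K_i·b_i) = 16.6×6.30 + 1660×7.74 = 12953 m²/day.
Hydraulic gradient i = (165.16 − 164.71) / 313 = 0.45 / 313 = 0.001438.
Q = Σ(K_i·b_i) · W · i = 12953 × 99.5 × 0.001438 = 1853 m³/day.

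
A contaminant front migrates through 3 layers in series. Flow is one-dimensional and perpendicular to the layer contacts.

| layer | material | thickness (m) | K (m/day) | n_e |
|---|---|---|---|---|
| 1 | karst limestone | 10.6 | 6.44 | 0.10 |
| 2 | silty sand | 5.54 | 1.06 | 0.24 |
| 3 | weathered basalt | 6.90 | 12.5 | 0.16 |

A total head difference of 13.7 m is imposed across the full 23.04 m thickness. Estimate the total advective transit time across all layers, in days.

With flow normal to the layers, continuity requires the same specific discharge q through every layer.
Σ(b_i/K_i) = 10.6/6.44 + 5.54/1.06 + 6.90/12.5 = 7.424 d.
q = Δh / Σ(b_i/K_i) = 13.7 / 7.424 = 1.845 m/day.
In each layer the seepage velocity is v_i = q/n_i, so the layer transit time is t_i = b_i·n_i / q:
  layer 1 (karst limestone): t_1 = 10.6 × 0.10 / 1.845 = 0.5744 d
  layer 2 (silty sand): t_2 = 5.54 × 0.24 / 1.845 = 0.7205 d
  layer 3 (weathered basalt): t_3 = 6.90 × 0.16 / 1.845 = 0.5983 d
Total t = Σ t_i = 1.893 days.

1.89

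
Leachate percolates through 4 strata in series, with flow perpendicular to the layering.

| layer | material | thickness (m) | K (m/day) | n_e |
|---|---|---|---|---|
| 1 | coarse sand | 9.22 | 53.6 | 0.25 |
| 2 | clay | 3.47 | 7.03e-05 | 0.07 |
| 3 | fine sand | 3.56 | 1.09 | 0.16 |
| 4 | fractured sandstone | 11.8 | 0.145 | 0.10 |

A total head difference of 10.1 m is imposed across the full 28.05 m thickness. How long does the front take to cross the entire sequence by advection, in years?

With flow normal to the layers, continuity requires the same specific discharge q through every layer.
Σ(b_i/K_i) = 9.22/53.6 + 3.47/7.03e-05 + 3.56/1.09 + 11.8/0.145 = 49445 d.
q = Δh / Σ(b_i/K_i) = 10.1 / 49445 = 0.0002043 m/day.
In each layer the seepage velocity is v_i = q/n_i, so the layer transit time is t_i = b_i·n_i / q:
  layer 1 (coarse sand): t_1 = 9.22 × 0.25 / 0.0002043 = 11284 d
  layer 2 (clay): t_2 = 3.47 × 0.07 / 0.0002043 = 1189 d
  layer 3 (fine sand): t_3 = 3.56 × 0.16 / 0.0002043 = 2788 d
  layer 4 (fractured sandstone): t_4 = 11.8 × 0.10 / 0.0002043 = 5777 d
Total t = Σ t_i = 21038 days = 57.60 years.

57.6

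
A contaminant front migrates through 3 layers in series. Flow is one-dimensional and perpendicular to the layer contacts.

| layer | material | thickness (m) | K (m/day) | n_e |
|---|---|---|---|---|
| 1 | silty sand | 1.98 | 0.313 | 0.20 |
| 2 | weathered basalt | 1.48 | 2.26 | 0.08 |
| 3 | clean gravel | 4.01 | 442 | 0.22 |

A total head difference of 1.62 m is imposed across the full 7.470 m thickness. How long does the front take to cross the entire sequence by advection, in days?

6.03

With flow normal to the layers, continuity requires the same specific discharge q through every layer.
Σ(b_i/K_i) = 1.98/0.313 + 1.48/2.26 + 4.01/442 = 6.990 d.
q = Δh / Σ(b_i/K_i) = 1.62 / 6.990 = 0.2318 m/day.
In each layer the seepage velocity is v_i = q/n_i, so the layer transit time is t_i = b_i·n_i / q:
  layer 1 (silty sand): t_1 = 1.98 × 0.20 / 0.2318 = 1.709 d
  layer 2 (weathered basalt): t_2 = 1.48 × 0.08 / 0.2318 = 0.5109 d
  layer 3 (clean gravel): t_3 = 4.01 × 0.22 / 0.2318 = 3.806 d
Total t = Σ t_i = 6.026 days.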